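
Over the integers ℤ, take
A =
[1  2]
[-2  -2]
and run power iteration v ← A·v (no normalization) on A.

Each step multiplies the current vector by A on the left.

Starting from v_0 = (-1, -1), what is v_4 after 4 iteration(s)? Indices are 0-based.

v_0 = (-1, -1).
v_1 = A·v_0 = (-3, 4).
v_2 = A·v_1 = (5, -2).
v_3 = A·v_2 = (1, -6).
v_4 = A·v_3 = (-11, 10).

v_4 = (-11, 10)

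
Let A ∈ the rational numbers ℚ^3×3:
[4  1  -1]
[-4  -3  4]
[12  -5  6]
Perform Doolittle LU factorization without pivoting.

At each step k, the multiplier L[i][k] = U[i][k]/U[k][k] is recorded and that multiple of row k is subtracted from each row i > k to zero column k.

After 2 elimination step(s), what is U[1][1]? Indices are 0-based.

k=0: U[0][0]=4
  eliminate (1,0): mult=-1, new row 1: (0, -2, 3); set L[1][0]=-1
  eliminate (2,0): mult=3, new row 2: (0, -8, 9); set L[2][0]=3
k=1: U[1][1]=-2
  eliminate (2,1): mult=4, new row 2: (0, 0, -3); set L[2][1]=4

U[1][1] = -2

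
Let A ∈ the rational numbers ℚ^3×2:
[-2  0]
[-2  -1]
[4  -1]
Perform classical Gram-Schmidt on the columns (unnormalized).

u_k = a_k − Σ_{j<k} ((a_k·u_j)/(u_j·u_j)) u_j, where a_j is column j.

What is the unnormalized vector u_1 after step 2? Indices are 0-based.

Step 1: u_0 = a_0 = (-2, -2, 4).
Step 2: u_1 = a_1 − (-1/12)·u_0 = (-1/6, -7/6, -2/3).

u_1 = (-1/6, -7/6, -2/3)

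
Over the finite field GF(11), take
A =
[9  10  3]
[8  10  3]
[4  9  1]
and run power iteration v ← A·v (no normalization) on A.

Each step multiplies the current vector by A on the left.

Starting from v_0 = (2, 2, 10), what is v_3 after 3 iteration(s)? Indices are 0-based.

v_0 = (2, 2, 10).
v_1 = A·v_0 = (2, 0, 3).
v_2 = A·v_1 = (5, 3, 0).
v_3 = A·v_2 = (9, 4, 3).

v_3 = (9, 4, 3)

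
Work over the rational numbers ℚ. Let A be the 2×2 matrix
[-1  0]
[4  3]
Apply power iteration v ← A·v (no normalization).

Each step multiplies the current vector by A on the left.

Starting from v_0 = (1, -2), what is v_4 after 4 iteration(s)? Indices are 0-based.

v_0 = (1, -2).
v_1 = A·v_0 = (-1, -2).
v_2 = A·v_1 = (1, -10).
v_3 = A·v_2 = (-1, -26).
v_4 = A·v_3 = (1, -82).

v_4 = (1, -82)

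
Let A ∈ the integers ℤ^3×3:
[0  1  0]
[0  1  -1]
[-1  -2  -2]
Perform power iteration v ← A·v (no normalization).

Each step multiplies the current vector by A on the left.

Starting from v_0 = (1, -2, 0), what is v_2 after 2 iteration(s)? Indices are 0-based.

v_2 = (-2, -5, 0)

v_0 = (1, -2, 0).
v_1 = A·v_0 = (-2, -2, 3).
v_2 = A·v_1 = (-2, -5, 0).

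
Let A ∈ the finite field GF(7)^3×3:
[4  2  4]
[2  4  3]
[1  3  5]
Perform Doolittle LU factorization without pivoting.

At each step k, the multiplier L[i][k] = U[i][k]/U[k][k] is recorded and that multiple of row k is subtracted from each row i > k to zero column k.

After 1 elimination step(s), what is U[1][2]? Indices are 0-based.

[col 0] pivot 4
  R1 -= 4*R0 → (0, 3, 1)  (L[1][0] := 4)
  R2 -= 2*R0 → (0, 6, 4)  (L[2][0] := 2)

U[1][2] = 1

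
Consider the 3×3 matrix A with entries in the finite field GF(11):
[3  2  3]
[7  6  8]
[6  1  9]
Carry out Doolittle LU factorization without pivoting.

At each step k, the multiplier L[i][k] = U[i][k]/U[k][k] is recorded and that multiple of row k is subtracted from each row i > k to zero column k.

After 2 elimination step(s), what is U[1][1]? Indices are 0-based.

U[1][1] = 5

[col 0] pivot 3
  R1 -= 6*R0 → (0, 5, 1)  (L[1][0] := 6)
  R2 -= 2*R0 → (0, 8, 3)  (L[2][0] := 2)
[col 1] pivot 5
  R2 -= 6*R1 → (0, 0, 8)  (L[2][1] := 6)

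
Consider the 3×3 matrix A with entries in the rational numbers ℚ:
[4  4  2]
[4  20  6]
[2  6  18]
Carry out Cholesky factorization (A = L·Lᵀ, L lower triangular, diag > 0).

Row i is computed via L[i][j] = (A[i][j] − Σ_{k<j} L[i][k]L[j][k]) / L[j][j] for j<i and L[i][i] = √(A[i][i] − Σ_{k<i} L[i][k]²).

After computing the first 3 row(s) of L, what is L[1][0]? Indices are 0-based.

Step 1: L[0][0] = √(4) = 2.
  L[1][0] = (4) / L[0][0] = 2.
Step 2: L[1][1] = √(16) = 4.
  L[2][0] = (2) / L[0][0] = 1.
  L[2][1] = (4) / L[1][1] = 1.
Step 3: L[2][2] = √(16) = 4.

L[1][0] = 2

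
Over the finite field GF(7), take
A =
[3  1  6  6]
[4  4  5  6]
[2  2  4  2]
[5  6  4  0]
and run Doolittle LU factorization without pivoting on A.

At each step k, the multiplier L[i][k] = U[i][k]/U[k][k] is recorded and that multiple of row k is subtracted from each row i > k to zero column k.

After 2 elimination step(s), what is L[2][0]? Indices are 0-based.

L[2][0] = 3

[col 0] pivot 3
  R1 -= 6*R0 → (0, 5, 4, 5)  (L[1][0] := 6)
  R2 -= 3*R0 → (0, 6, 0, 5)  (L[2][0] := 3)
  R3 -= 4*R0 → (0, 2, 1, 4)  (L[3][0] := 4)
[col 1] pivot 5
  R2 -= 4*R1 → (0, 0, 5, 6)  (L[2][1] := 4)
  R3 -= 6*R1 → (0, 0, 5, 2)  (L[3][1] := 6)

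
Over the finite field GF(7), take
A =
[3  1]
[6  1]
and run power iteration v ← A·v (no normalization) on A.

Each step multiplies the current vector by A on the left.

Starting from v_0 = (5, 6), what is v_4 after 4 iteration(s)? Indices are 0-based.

v_0 = (5, 6).
v_1 = A·v_0 = (0, 1).
v_2 = A·v_1 = (1, 1).
v_3 = A·v_2 = (4, 0).
v_4 = A·v_3 = (5, 3).

v_4 = (5, 3)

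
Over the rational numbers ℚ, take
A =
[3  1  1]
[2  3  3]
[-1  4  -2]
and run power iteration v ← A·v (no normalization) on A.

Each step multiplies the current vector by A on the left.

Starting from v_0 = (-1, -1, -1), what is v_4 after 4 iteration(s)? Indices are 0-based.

v_4 = (-710, -1192, -654)

v_0 = (-1, -1, -1).
v_1 = A·v_0 = (-5, -8, -1).
v_2 = A·v_1 = (-24, -37, -25).
v_3 = A·v_2 = (-134, -234, -74).
v_4 = A·v_3 = (-710, -1192, -654).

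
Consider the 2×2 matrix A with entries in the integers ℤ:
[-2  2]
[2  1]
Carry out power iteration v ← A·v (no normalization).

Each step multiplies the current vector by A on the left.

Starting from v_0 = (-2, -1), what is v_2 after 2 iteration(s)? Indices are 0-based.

v_0 = (-2, -1).
v_1 = A·v_0 = (2, -5).
v_2 = A·v_1 = (-14, -1).

v_2 = (-14, -1)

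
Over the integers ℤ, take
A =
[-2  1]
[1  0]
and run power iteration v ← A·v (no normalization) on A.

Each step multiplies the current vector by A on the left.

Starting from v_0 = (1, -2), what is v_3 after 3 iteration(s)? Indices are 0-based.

v_0 = (1, -2).
v_1 = A·v_0 = (-4, 1).
v_2 = A·v_1 = (9, -4).
v_3 = A·v_2 = (-22, 9).

v_3 = (-22, 9)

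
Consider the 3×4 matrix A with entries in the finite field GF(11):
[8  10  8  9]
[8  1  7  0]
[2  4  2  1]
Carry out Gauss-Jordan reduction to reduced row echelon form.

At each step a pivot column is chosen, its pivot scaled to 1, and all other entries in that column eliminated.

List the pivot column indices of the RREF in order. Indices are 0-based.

pivot(0,0)=8: scale R0 → (1, 4, 1, 8)
  clear (1,0): R1 −= (8)R0 → (0, 2, 10, 2)
  clear (2,0): R2 −= (2)R0 → (0, 7, 0, 7)
pivot(1,1)=2: scale R1 → (0, 1, 5, 1)
  clear (0,1): R0 −= (4)R1 → (1, 0, 3, 4)
  clear (2,1): R2 −= (7)R1 → (0, 0, 9, 0)
pivot(2,2)=9: scale R2 → (0, 0, 1, 0)
  clear (0,2): R0 −= (3)R2 → (1, 0, 0, 4)
  clear (1,2): R1 −= (5)R2 → (0, 1, 0, 1)

pivot columns: 0, 1, 2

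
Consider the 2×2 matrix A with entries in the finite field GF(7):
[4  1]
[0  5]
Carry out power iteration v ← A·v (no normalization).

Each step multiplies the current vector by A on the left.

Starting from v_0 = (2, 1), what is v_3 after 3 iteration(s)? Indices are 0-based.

v_0 = (2, 1).
v_1 = A·v_0 = (2, 5).
v_2 = A·v_1 = (6, 4).
v_3 = A·v_2 = (0, 6).

v_3 = (0, 6)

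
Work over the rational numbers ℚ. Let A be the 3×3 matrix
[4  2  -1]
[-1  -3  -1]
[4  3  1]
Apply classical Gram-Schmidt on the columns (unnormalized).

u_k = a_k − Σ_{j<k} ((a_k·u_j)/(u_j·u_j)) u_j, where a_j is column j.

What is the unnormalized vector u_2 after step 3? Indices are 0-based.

u_2 = (-135/197, 60/197, 150/197)

Step 1: u_0 = a_0 = (4, -1, 4).
Step 2: u_1 = a_1 − (23/33)·u_0 = (-26/33, -76/33, 7/33).
Step 3: u_2 = a_2 − (1/33)·u_0 − (109/197)·u_1 = (-135/197, 60/197, 150/197).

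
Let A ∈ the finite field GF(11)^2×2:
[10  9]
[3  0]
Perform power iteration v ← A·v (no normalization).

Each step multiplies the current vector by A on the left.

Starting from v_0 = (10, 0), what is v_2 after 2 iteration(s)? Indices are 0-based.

v_2 = (5, 3)

v_0 = (10, 0).
v_1 = A·v_0 = (1, 8).
v_2 = A·v_1 = (5, 3).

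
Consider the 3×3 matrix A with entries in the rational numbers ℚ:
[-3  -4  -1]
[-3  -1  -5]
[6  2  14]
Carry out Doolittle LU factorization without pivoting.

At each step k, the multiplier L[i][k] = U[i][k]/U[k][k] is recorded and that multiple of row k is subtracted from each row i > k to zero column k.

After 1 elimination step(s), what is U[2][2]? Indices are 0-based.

U[2][2] = 12

[col 0] pivot -3
  R1 -= 1*R0 → (0, 3, -4)  (L[1][0] := 1)
  R2 -= -2*R0 → (0, -6, 12)  (L[2][0] := -2)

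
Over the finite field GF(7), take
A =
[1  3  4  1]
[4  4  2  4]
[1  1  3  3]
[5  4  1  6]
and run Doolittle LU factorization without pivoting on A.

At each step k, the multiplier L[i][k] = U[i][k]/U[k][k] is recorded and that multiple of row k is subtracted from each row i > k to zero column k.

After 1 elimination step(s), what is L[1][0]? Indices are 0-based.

[col 0] pivot 1
  R1 -= 4*R0 → (0, 6, 0, 0)  (L[1][0] := 4)
  R2 -= 1*R0 → (0, 5, 6, 2)  (L[2][0] := 1)
  R3 -= 5*R0 → (0, 3, 2, 1)  (L[3][0] := 5)

L[1][0] = 4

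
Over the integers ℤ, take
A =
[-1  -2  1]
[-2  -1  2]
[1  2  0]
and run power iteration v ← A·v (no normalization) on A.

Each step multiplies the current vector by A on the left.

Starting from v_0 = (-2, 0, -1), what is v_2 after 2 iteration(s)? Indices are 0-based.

v_0 = (-2, 0, -1).
v_1 = A·v_0 = (1, 2, -2).
v_2 = A·v_1 = (-7, -8, 5).

v_2 = (-7, -8, 5)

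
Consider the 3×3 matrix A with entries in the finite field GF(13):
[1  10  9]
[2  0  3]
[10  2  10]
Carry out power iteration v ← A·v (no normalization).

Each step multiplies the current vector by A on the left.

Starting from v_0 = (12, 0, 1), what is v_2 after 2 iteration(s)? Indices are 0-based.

v_0 = (12, 0, 1).
v_1 = A·v_0 = (8, 1, 0).
v_2 = A·v_1 = (5, 3, 4).

v_2 = (5, 3, 4)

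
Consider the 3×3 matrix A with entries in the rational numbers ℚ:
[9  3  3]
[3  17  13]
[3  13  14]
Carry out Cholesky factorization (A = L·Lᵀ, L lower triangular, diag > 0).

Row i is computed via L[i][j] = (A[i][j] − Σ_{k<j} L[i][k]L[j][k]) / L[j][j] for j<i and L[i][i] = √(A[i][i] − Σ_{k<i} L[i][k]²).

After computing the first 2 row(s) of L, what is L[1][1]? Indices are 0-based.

Step 1: L[0][0] = √(9) = 3.
  L[1][0] = (3) / L[0][0] = 1.
Step 2: L[1][1] = √(16) = 4.

L[1][1] = 4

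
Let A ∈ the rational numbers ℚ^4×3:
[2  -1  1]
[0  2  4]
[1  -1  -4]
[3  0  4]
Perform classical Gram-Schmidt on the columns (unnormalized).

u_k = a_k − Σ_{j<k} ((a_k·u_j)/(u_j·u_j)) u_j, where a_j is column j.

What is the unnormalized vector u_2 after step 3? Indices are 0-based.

u_2 = (73/75, -68/75, -209/75, 7/25)

Step 1: u_0 = a_0 = (2, 0, 1, 3).
Step 2: u_1 = a_1 − (-3/14)·u_0 = (-4/7, 2, -11/14, 9/14).
Step 3: u_2 = a_2 − (5/7)·u_0 − (184/75)·u_1 = (73/75, -68/75, -209/75, 7/25).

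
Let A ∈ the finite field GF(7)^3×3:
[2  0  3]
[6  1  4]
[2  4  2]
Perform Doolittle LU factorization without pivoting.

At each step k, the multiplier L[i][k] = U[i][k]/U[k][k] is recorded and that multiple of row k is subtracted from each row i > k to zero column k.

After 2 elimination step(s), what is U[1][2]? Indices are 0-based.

k=0: U[0][0]=2
  eliminate (1,0): mult=3, new row 1: (0, 1, 2); set L[1][0]=3
  eliminate (2,0): mult=1, new row 2: (0, 4, 6); set L[2][0]=1
k=1: U[1][1]=1
  eliminate (2,1): mult=4, new row 2: (0, 0, 5); set L[2][1]=4

U[1][2] = 2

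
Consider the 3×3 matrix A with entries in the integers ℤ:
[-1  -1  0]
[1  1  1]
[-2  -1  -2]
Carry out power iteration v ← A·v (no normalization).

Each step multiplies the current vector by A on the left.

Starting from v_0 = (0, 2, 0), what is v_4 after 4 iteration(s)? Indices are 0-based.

v_4 = (-6, -4, 12)

v_0 = (0, 2, 0).
v_1 = A·v_0 = (-2, 2, -2).
v_2 = A·v_1 = (0, -2, 6).
v_3 = A·v_2 = (2, 4, -10).
v_4 = A·v_3 = (-6, -4, 12).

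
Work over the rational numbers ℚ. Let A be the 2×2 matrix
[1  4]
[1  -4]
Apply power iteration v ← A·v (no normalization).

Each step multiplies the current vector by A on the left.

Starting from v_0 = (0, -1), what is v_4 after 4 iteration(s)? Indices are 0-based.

v_4 = (300, -436)

v_0 = (0, -1).
v_1 = A·v_0 = (-4, 4).
v_2 = A·v_1 = (12, -20).
v_3 = A·v_2 = (-68, 92).
v_4 = A·v_3 = (300, -436).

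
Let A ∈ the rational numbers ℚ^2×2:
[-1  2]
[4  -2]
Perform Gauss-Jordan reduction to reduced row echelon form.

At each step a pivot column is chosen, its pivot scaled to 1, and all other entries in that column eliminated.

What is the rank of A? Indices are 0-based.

step 1: normalize row 0 (÷-1) = (1, -2)
  row 1: subtract 4×row0 = (0, 6)
step 2: normalize row 1 (÷6) = (0, 1)
  row 0: subtract -2×row1 = (1, 0)

rank = 2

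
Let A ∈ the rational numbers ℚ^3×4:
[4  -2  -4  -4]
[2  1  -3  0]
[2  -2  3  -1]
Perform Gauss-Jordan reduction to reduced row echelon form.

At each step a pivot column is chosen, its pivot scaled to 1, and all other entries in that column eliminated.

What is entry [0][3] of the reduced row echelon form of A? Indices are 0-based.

M[0][3] = 1/18

[1] R0 /= 4  ⇒  (1, -1/2, -1, -1)
     R1 -= 2·R0  ⇒  (0, 2, -1, 2)
     R2 -= 2·R0  ⇒  (0, -1, 5, 1)
[2] R1 /= 2  ⇒  (0, 1, -1/2, 1)
     R0 -= -1/2·R1  ⇒  (1, 0, -5/4, -1/2)
     R2 -= -1·R1  ⇒  (0, 0, 9/2, 2)
[3] R2 /= 9/2  ⇒  (0, 0, 1, 4/9)
     R0 -= -5/4·R2  ⇒  (1, 0, 0, 1/18)
     R1 -= -1/2·R2  ⇒  (0, 1, 0, 11/9)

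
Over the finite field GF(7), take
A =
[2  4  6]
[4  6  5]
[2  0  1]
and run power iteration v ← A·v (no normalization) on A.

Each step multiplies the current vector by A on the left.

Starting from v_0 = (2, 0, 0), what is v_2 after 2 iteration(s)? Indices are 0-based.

v_2 = (1, 0, 5)

v_0 = (2, 0, 0).
v_1 = A·v_0 = (4, 1, 4).
v_2 = A·v_1 = (1, 0, 5).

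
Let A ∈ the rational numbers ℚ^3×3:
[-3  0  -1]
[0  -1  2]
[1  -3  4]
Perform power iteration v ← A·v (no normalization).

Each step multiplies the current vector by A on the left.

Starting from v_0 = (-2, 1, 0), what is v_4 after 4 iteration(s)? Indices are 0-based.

v_4 = (-120, -47, -31)

v_0 = (-2, 1, 0).
v_1 = A·v_0 = (6, -1, -5).
v_2 = A·v_1 = (-13, -9, -11).
v_3 = A·v_2 = (50, -13, -30).
v_4 = A·v_3 = (-120, -47, -31).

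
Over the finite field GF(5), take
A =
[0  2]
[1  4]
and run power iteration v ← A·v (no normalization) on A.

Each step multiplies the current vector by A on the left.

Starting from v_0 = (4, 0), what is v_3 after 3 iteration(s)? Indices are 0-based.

v_0 = (4, 0).
v_1 = A·v_0 = (0, 4).
v_2 = A·v_1 = (3, 1).
v_3 = A·v_2 = (2, 2).

v_3 = (2, 2)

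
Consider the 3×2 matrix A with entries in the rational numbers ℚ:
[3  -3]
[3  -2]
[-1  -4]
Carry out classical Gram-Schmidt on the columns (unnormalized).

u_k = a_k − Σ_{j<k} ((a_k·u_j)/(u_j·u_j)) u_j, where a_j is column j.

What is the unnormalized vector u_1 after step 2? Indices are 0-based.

u_1 = (-24/19, -5/19, -87/19)

Step 1: u_0 = a_0 = (3, 3, -1).
Step 2: u_1 = a_1 − (-11/19)·u_0 = (-24/19, -5/19, -87/19).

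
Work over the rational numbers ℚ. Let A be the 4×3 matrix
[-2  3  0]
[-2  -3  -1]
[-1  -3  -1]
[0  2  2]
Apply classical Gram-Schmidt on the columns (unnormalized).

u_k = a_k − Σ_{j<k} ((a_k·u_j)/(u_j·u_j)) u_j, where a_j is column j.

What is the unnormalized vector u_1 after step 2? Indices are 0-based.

Step 1: u_0 = a_0 = (-2, -2, -1, 0).
Step 2: u_1 = a_1 − (1/3)·u_0 = (11/3, -7/3, -8/3, 2).

u_1 = (11/3, -7/3, -8/3, 2)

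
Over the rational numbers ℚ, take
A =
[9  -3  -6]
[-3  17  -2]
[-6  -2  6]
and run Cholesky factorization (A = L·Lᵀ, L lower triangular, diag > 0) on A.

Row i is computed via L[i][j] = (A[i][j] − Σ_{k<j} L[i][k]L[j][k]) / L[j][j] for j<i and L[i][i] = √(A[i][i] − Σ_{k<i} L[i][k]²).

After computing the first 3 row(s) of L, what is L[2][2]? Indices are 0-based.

Step 1: L[0][0] = √(9) = 3.
  L[1][0] = (-3) / L[0][0] = -1.
Step 2: L[1][1] = √(16) = 4.
  L[2][0] = (-6) / L[0][0] = -2.
  L[2][1] = (-4) / L[1][1] = -1.
Step 3: L[2][2] = √(1) = 1.

L[2][2] = 1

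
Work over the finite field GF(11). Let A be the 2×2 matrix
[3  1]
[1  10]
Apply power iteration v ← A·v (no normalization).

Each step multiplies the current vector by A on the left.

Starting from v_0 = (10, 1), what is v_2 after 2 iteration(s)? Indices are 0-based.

v_0 = (10, 1).
v_1 = A·v_0 = (9, 9).
v_2 = A·v_1 = (3, 0).

v_2 = (3, 0)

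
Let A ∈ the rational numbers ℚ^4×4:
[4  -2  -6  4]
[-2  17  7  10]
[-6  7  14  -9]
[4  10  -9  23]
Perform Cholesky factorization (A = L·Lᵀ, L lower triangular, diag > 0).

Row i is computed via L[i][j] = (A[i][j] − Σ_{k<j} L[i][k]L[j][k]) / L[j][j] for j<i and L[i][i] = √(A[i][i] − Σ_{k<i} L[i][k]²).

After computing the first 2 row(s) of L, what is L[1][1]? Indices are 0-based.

Step 1: L[0][0] = √(4) = 2.
  L[1][0] = (-2) / L[0][0] = -1.
Step 2: L[1][1] = √(16) = 4.

L[1][1] = 4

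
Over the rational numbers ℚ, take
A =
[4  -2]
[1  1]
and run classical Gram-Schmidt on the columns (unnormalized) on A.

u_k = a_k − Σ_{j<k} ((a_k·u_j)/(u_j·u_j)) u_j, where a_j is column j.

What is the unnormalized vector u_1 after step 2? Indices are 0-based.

u_1 = (-6/17, 24/17)

Step 1: u_0 = a_0 = (4, 1).
Step 2: u_1 = a_1 − (-7/17)·u_0 = (-6/17, 24/17).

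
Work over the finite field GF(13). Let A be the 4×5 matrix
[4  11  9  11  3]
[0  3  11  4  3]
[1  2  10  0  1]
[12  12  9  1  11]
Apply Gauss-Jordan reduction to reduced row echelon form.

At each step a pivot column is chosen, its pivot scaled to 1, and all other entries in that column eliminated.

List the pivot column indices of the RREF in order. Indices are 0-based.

step 1: normalize row 0 (÷4) = (1, 6, 12, 6, 4)
  row 2: subtract 1×row0 = (0, 9, 11, 7, 10)
  row 3: subtract 12×row0 = (0, 5, 8, 7, 2)
step 2: normalize row 1 (÷3) = (0, 1, 8, 10, 1)
  row 0: subtract 6×row1 = (1, 0, 3, 11, 11)
  row 2: subtract 9×row1 = (0, 0, 4, 8, 1)
  row 3: subtract 5×row1 = (0, 0, 7, 9, 10)
step 3: normalize row 2 (÷4) = (0, 0, 1, 2, 10)
  row 0: subtract 3×row2 = (1, 0, 0, 5, 7)
  row 1: subtract 8×row2 = (0, 1, 0, 7, 12)
  row 3: subtract 7×row2 = (0, 0, 0, 8, 5)
step 4: normalize row 3 (÷8) = (0, 0, 0, 1, 12)
  row 0: subtract 5×row3 = (1, 0, 0, 0, 12)
  row 1: subtract 7×row3 = (0, 1, 0, 0, 6)
  row 2: subtract 2×row3 = (0, 0, 1, 0, 12)

pivot columns: 0, 1, 2, 3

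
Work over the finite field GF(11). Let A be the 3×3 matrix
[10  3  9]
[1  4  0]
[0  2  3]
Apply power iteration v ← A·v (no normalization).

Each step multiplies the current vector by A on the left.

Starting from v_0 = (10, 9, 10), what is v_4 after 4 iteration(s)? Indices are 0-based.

v_0 = (10, 9, 10).
v_1 = A·v_0 = (8, 2, 4).
v_2 = A·v_1 = (1, 5, 5).
v_3 = A·v_2 = (4, 10, 3).
v_4 = A·v_3 = (9, 0, 7).

v_4 = (9, 0, 7)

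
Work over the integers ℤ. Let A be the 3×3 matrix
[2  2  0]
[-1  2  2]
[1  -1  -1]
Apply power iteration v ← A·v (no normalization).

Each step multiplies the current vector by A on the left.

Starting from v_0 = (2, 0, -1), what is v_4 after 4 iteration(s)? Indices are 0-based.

v_0 = (2, 0, -1).
v_1 = A·v_0 = (4, -4, 3).
v_2 = A·v_1 = (0, -6, 5).
v_3 = A·v_2 = (-12, -2, 1).
v_4 = A·v_3 = (-28, 10, -11).

v_4 = (-28, 10, -11)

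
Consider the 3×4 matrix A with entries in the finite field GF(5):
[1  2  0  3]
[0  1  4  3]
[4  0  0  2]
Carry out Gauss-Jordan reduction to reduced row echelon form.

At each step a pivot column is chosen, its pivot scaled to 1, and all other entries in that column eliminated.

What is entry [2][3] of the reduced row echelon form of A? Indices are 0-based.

step 1: normalize row 0 (÷1) = (1, 2, 0, 3)
  row 2: subtract 4×row0 = (0, 2, 0, 0)
step 2: normalize row 1 (÷1) = (0, 1, 4, 3)
  row 0: subtract 2×row1 = (1, 0, 2, 2)
  row 2: subtract 2×row1 = (0, 0, 2, 4)
step 3: normalize row 2 (÷2) = (0, 0, 1, 2)
  row 0: subtract 2×row2 = (1, 0, 0, 3)
  row 1: subtract 4×row2 = (0, 1, 0, 0)

M[2][3] = 2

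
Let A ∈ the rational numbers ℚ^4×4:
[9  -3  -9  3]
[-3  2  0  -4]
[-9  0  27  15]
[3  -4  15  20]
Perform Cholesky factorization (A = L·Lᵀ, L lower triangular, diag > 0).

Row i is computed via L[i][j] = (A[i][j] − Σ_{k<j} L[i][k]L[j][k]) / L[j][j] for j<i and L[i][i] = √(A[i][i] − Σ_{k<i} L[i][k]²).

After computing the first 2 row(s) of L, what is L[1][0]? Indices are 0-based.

Step 1: L[0][0] = √(9) = 3.
  L[1][0] = (-3) / L[0][0] = -1.
Step 2: L[1][1] = √(1) = 1.

L[1][0] = -1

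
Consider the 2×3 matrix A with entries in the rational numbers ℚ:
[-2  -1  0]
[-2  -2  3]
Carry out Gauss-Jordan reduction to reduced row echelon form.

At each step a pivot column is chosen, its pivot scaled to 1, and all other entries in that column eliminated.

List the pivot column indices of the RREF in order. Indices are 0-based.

pivot(0,0)=-2: scale R0 → (1, 1/2, 0)
  clear (1,0): R1 −= (-2)R0 → (0, -1, 3)
pivot(1,1)=-1: scale R1 → (0, 1, -3)
  clear (0,1): R0 −= (1/2)R1 → (1, 0, 3/2)

pivot columns: 0, 1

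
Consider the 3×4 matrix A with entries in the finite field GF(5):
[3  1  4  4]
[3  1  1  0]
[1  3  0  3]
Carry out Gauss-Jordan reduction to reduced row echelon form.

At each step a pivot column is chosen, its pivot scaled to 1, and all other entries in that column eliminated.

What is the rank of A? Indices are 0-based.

rank = 3

pivot(0,0)=3: scale R0 → (1, 2, 3, 3)
  clear (1,0): R1 −= (3)R0 → (0, 0, 2, 1)
  clear (2,0): R2 −= (1)R0 → (0, 1, 2, 0)
pivot(1,1): swap R1↔R2
pivot(1,1)=1: scale R1 → (0, 1, 2, 0)
  clear (0,1): R0 −= (2)R1 → (1, 0, 4, 3)
pivot(2,2)=2: scale R2 → (0, 0, 1, 3)
  clear (0,2): R0 −= (4)R2 → (1, 0, 0, 1)
  clear (1,2): R1 −= (2)R2 → (0, 1, 0, 4)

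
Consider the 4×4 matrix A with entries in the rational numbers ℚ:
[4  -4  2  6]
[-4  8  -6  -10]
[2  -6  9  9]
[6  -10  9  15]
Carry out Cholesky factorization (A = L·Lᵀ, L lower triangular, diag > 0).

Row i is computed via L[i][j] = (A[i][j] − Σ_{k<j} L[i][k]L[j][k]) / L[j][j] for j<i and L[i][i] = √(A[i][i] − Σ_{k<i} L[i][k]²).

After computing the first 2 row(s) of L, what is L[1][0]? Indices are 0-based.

Step 1: L[0][0] = √(4) = 2.
  L[1][0] = (-4) / L[0][0] = -2.
Step 2: L[1][1] = √(4) = 2.

L[1][0] = -2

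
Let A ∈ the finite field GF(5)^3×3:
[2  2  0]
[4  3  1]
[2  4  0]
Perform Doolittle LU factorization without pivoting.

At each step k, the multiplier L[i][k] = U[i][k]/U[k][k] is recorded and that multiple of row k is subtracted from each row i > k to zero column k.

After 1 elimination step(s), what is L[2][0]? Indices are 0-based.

[col 0] pivot 2
  R1 -= 2*R0 → (0, 4, 1)  (L[1][0] := 2)
  R2 -= 1*R0 → (0, 2, 0)  (L[2][0] := 1)

L[2][0] = 1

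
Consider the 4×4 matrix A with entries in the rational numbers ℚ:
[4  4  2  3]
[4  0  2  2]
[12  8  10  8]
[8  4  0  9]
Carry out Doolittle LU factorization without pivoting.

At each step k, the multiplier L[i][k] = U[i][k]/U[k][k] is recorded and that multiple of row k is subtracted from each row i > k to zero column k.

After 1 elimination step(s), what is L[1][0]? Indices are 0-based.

L[1][0] = 1

k=0: U[0][0]=4
  eliminate (1,0): mult=1, new row 1: (0, -4, 0, -1); set L[1][0]=1
  eliminate (2,0): mult=3, new row 2: (0, -4, 4, -1); set L[2][0]=3
  eliminate (3,0): mult=2, new row 3: (0, -4, -4, 3); set L[3][0]=2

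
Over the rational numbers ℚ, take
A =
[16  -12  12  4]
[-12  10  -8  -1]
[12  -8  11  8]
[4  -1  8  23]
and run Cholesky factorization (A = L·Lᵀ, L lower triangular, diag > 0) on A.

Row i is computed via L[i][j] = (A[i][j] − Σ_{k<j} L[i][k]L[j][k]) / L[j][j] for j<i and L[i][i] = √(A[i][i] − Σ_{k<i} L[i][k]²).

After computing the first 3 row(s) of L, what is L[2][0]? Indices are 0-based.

L[2][0] = 3

Step 1: L[0][0] = √(16) = 4.
  L[1][0] = (-12) / L[0][0] = -3.
Step 2: L[1][1] = √(1) = 1.
  L[2][0] = (12) / L[0][0] = 3.
  L[2][1] = (1) / L[1][1] = 1.
Step 3: L[2][2] = √(1) = 1.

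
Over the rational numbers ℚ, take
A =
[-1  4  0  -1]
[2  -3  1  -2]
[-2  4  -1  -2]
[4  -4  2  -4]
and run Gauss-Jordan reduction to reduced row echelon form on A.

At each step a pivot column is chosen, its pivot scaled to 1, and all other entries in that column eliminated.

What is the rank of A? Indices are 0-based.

pivot(0,0)=-1: scale R0 → (1, -4, 0, 1)
  clear (1,0): R1 −= (2)R0 → (0, 5, 1, -4)
  clear (2,0): R2 −= (-2)R0 → (0, -4, -1, 0)
  clear (3,0): R3 −= (4)R0 → (0, 12, 2, -8)
pivot(1,1)=5: scale R1 → (0, 1, 1/5, -4/5)
  clear (0,1): R0 −= (-4)R1 → (1, 0, 4/5, -11/5)
  clear (2,1): R2 −= (-4)R1 → (0, 0, -1/5, -16/5)
  clear (3,1): R3 −= (12)R1 → (0, 0, -2/5, 8/5)
pivot(2,2)=-1/5: scale R2 → (0, 0, 1, 16)
  clear (0,2): R0 −= (4/5)R2 → (1, 0, 0, -15)
  clear (1,2): R1 −= (1/5)R2 → (0, 1, 0, -4)
  clear (3,2): R3 −= (-2/5)R2 → (0, 0, 0, 8)
pivot(3,3)=8: scale R3 → (0, 0, 0, 1)
  clear (0,3): R0 −= (-15)R3 → (1, 0, 0, 0)
  clear (1,3): R1 −= (-4)R3 → (0, 1, 0, 0)
  clear (2,3): R2 −= (16)R3 → (0, 0, 1, 0)

rank = 4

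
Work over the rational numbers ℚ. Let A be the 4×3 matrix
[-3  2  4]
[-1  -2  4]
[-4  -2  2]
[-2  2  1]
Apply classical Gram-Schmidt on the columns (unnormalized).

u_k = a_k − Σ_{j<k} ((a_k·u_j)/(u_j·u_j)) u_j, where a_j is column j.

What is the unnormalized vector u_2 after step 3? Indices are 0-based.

Step 1: u_0 = a_0 = (-3, -1, -4, -2).
Step 2: u_1 = a_1 − (0)·u_0 = (2, -2, -2, 2).
Step 3: u_2 = a_2 − (-13/15)·u_0 − (-1/8)·u_1 = (33/20, 173/60, -103/60, -29/60).

u_2 = (33/20, 173/60, -103/60, -29/60)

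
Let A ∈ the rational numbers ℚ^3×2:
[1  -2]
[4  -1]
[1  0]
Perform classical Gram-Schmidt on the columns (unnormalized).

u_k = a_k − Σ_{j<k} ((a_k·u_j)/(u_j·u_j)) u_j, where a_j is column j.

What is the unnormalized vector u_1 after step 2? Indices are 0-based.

u_1 = (-5/3, 1/3, 1/3)

Step 1: u_0 = a_0 = (1, 4, 1).
Step 2: u_1 = a_1 − (-1/3)·u_0 = (-5/3, 1/3, 1/3).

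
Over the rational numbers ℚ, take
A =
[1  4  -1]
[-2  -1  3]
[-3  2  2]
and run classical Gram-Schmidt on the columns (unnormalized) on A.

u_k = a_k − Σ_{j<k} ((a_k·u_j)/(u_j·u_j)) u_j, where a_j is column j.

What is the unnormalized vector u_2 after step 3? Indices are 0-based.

Step 1: u_0 = a_0 = (1, -2, -3).
Step 2: u_1 = a_1 − (0)·u_0 = (4, -1, 2).
Step 3: u_2 = a_2 − (-13/14)·u_0 − (-1/7)·u_1 = (1/2, 1, -1/2).

u_2 = (1/2, 1, -1/2)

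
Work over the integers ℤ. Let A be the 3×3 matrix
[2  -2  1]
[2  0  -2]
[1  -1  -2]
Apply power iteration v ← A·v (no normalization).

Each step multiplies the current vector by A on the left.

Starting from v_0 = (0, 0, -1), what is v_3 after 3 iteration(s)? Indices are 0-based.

v_3 = (-3, 6, 16)

v_0 = (0, 0, -1).
v_1 = A·v_0 = (-1, 2, 2).
v_2 = A·v_1 = (-4, -6, -7).
v_3 = A·v_2 = (-3, 6, 16).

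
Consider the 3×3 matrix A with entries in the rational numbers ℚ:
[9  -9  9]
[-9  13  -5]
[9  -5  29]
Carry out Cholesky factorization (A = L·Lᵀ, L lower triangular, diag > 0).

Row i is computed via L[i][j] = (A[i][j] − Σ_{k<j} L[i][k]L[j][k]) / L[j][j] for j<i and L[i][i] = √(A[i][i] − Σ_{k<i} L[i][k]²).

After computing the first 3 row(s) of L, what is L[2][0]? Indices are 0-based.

L[2][0] = 3

Step 1: L[0][0] = √(9) = 3.
  L[1][0] = (-9) / L[0][0] = -3.
Step 2: L[1][1] = √(4) = 2.
  L[2][0] = (9) / L[0][0] = 3.
  L[2][1] = (4) / L[1][1] = 2.
Step 3: L[2][2] = √(16) = 4.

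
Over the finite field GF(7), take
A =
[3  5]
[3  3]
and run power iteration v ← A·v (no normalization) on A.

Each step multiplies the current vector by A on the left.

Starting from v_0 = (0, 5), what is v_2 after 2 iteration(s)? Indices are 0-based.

v_2 = (3, 1)

v_0 = (0, 5).
v_1 = A·v_0 = (4, 1).
v_2 = A·v_1 = (3, 1).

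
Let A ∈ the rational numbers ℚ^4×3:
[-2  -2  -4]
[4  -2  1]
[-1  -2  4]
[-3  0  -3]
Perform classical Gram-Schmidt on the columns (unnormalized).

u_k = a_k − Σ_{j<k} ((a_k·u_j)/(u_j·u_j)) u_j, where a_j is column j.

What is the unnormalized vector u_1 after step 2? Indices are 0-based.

Step 1: u_0 = a_0 = (-2, 4, -1, -3).
Step 2: u_1 = a_1 − (-1/15)·u_0 = (-32/15, -26/15, -31/15, -1/5).

u_1 = (-32/15, -26/15, -31/15, -1/5)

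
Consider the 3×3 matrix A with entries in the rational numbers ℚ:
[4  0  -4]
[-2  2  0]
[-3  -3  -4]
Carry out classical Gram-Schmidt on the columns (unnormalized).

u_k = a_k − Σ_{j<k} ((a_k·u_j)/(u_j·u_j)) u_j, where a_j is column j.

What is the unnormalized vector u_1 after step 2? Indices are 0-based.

u_1 = (-20/29, 68/29, -72/29)

Step 1: u_0 = a_0 = (4, -2, -3).
Step 2: u_1 = a_1 − (5/29)·u_0 = (-20/29, 68/29, -72/29).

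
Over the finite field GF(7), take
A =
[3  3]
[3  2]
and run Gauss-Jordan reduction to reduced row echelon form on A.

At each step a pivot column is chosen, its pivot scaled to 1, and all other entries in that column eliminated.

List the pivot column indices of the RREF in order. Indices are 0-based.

pivot columns: 0, 1

pivot(0,0)=3: scale R0 → (1, 1)
  clear (1,0): R1 −= (3)R0 → (0, 6)
pivot(1,1)=6: scale R1 → (0, 1)
  clear (0,1): R0 −= (1)R1 → (1, 0)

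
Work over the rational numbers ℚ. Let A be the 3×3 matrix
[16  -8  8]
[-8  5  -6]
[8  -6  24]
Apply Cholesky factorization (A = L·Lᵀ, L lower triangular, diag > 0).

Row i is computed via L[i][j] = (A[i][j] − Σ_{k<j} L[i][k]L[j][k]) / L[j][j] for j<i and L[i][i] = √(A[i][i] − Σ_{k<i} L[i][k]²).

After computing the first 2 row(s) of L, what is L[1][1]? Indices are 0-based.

L[1][1] = 1

Step 1: L[0][0] = √(16) = 4.
  L[1][0] = (-8) / L[0][0] = -2.
Step 2: L[1][1] = √(1) = 1.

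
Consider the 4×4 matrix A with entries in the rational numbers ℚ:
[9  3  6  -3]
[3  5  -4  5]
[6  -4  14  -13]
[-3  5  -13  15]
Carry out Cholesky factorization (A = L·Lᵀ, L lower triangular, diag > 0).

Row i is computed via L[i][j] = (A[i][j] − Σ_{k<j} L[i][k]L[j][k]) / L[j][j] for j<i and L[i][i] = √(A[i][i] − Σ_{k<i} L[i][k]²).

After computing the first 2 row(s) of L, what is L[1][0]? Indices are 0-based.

Step 1: L[0][0] = √(9) = 3.
  L[1][0] = (3) / L[0][0] = 1.
Step 2: L[1][1] = √(4) = 2.

L[1][0] = 1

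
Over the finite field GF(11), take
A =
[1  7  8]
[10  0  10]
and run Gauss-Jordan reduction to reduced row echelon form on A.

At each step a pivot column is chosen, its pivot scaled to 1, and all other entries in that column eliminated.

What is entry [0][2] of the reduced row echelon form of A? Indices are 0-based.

M[0][2] = 1

pivot(0,0)=1: scale R0 → (1, 7, 8)
  clear (1,0): R1 −= (10)R0 → (0, 7, 7)
pivot(1,1)=7: scale R1 → (0, 1, 1)
  clear (0,1): R0 −= (7)R1 → (1, 0, 1)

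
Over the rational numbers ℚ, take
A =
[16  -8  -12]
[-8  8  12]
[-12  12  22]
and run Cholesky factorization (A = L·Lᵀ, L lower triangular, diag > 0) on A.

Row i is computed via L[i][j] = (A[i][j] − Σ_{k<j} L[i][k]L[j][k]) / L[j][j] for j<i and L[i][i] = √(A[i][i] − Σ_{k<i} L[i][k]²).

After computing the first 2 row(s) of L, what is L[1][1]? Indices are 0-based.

L[1][1] = 2

Step 1: L[0][0] = √(16) = 4.
  L[1][0] = (-8) / L[0][0] = -2.
Step 2: L[1][1] = √(4) = 2.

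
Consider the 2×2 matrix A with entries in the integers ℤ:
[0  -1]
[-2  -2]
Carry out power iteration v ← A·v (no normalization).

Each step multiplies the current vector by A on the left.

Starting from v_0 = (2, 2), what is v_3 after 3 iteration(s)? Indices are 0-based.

v_3 = (-20, -56)

v_0 = (2, 2).
v_1 = A·v_0 = (-2, -8).
v_2 = A·v_1 = (8, 20).
v_3 = A·v_2 = (-20, -56).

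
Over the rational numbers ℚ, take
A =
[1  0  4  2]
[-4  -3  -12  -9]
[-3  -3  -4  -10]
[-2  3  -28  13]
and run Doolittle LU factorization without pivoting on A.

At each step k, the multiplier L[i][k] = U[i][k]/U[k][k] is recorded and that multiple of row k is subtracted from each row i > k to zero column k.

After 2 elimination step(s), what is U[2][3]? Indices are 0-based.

[col 0] pivot 1
  R1 -= -4*R0 → (0, -3, 4, -1)  (L[1][0] := -4)
  R2 -= -3*R0 → (0, -3, 8, -4)  (L[2][0] := -3)
  R3 -= -2*R0 → (0, 3, -20, 17)  (L[3][0] := -2)
[col 1] pivot -3
  R2 -= 1*R1 → (0, 0, 4, -3)  (L[2][1] := 1)
  R3 -= -1*R1 → (0, 0, -16, 16)  (L[3][1] := -1)

U[2][3] = -3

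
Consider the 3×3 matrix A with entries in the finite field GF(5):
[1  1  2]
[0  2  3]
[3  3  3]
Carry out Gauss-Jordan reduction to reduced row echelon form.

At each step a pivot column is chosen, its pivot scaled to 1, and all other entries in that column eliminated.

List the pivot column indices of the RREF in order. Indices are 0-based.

step 1: normalize row 0 (÷1) = (1, 1, 2)
  row 2: subtract 3×row0 = (0, 0, 2)
step 2: normalize row 1 (÷2) = (0, 1, 4)
  row 0: subtract 1×row1 = (1, 0, 3)
step 3: normalize row 2 (÷2) = (0, 0, 1)
  row 0: subtract 3×row2 = (1, 0, 0)
  row 1: subtract 4×row2 = (0, 1, 0)

pivot columns: 0, 1, 2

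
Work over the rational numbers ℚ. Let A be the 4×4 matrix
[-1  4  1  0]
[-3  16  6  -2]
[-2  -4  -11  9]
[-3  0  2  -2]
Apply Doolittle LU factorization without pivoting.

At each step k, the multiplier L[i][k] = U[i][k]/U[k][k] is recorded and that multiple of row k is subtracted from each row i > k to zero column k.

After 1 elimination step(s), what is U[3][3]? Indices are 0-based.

U[3][3] = -2

k=0: U[0][0]=-1
  eliminate (1,0): mult=3, new row 1: (0, 4, 3, -2); set L[1][0]=3
  eliminate (2,0): mult=2, new row 2: (0, -12, -13, 9); set L[2][0]=2
  eliminate (3,0): mult=3, new row 3: (0, -12, -1, -2); set L[3][0]=3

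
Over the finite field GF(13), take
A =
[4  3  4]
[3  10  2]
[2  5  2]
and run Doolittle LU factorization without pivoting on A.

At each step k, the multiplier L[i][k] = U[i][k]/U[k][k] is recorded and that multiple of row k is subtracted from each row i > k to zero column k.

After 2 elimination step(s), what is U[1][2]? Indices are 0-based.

U[1][2] = 12

Step 1: pivot at (0,0) is 4.
  row1 ← row1 − (4)·row0  ⇒  L[1][0]=4, U row1=(0, 11, 12)
  row2 ← row2 − (7)·row0  ⇒  L[2][0]=7, U row2=(0, 10, 0)
Step 2: pivot at (1,1) is 11.
  row2 ← row2 − (8)·row1  ⇒  L[2][1]=8, U row2=(0, 0, 8)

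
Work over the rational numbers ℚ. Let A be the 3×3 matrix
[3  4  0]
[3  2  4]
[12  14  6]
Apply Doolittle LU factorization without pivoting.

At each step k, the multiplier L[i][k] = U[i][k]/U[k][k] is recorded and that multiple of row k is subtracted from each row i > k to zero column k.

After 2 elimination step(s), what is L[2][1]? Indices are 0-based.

[col 0] pivot 3
  R1 -= 1*R0 → (0, -2, 4)  (L[1][0] := 1)
  R2 -= 4*R0 → (0, -2, 6)  (L[2][0] := 4)
[col 1] pivot -2
  R2 -= 1*R1 → (0, 0, 2)  (L[2][1] := 1)

L[2][1] = 1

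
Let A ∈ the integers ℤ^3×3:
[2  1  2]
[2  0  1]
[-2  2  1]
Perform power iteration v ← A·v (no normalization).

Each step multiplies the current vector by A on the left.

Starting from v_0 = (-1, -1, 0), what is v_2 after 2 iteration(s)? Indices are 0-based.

v_2 = (-8, -6, 2)

v_0 = (-1, -1, 0).
v_1 = A·v_0 = (-3, -2, 0).
v_2 = A·v_1 = (-8, -6, 2).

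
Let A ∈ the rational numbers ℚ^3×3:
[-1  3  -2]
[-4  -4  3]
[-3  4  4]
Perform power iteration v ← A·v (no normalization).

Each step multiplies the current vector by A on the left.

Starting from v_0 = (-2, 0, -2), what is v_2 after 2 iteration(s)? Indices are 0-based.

v_2 = (4, -38, -18)

v_0 = (-2, 0, -2).
v_1 = A·v_0 = (6, 2, -2).
v_2 = A·v_1 = (4, -38, -18).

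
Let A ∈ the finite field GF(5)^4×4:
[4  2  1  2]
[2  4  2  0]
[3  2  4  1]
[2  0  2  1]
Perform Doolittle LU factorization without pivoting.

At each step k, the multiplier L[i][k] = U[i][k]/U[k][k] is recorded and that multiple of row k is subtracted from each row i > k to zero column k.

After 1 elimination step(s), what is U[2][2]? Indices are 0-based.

k=0: U[0][0]=4
  eliminate (1,0): mult=3, new row 1: (0, 3, 4, 4); set L[1][0]=3
  eliminate (2,0): mult=2, new row 2: (0, 3, 2, 2); set L[2][0]=2
  eliminate (3,0): mult=3, new row 3: (0, 4, 4, 0); set L[3][0]=3

U[2][2] = 2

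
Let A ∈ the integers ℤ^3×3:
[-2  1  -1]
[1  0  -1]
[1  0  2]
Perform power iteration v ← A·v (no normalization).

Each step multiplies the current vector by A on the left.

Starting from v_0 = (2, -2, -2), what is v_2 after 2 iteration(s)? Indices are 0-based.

v_2 = (14, -2, -8)

v_0 = (2, -2, -2).
v_1 = A·v_0 = (-4, 4, -2).
v_2 = A·v_1 = (14, -2, -8).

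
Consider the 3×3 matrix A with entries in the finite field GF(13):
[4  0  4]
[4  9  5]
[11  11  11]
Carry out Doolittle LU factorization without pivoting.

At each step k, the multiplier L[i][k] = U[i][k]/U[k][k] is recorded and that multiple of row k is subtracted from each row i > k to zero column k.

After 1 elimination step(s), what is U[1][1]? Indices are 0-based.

U[1][1] = 9

[col 0] pivot 4
  R1 -= 1*R0 → (0, 9, 1)  (L[1][0] := 1)
  R2 -= 6*R0 → (0, 11, 0)  (L[2][0] := 6)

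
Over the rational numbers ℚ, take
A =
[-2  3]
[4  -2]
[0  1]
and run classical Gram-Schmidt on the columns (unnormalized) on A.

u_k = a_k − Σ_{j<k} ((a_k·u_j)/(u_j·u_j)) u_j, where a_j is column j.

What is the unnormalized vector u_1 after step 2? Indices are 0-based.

u_1 = (8/5, 4/5, 1)

Step 1: u_0 = a_0 = (-2, 4, 0).
Step 2: u_1 = a_1 − (-7/10)·u_0 = (8/5, 4/5, 1).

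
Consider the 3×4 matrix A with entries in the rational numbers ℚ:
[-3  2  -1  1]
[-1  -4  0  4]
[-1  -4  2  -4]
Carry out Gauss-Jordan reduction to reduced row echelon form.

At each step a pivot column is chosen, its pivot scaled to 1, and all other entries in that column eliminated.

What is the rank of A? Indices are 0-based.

rank = 3

step 1: normalize row 0 (÷-3) = (1, -2/3, 1/3, -1/3)
  row 1: subtract -1×row0 = (0, -14/3, 1/3, 11/3)
  row 2: subtract -1×row0 = (0, -14/3, 7/3, -13/3)
step 2: normalize row 1 (÷-14/3) = (0, 1, -1/14, -11/14)
  row 0: subtract -2/3×row1 = (1, 0, 2/7, -6/7)
  row 2: subtract -14/3×row1 = (0, 0, 2, -8)
step 3: normalize row 2 (÷2) = (0, 0, 1, -4)
  row 0: subtract 2/7×row2 = (1, 0, 0, 2/7)
  row 1: subtract -1/14×row2 = (0, 1, 0, -15/14)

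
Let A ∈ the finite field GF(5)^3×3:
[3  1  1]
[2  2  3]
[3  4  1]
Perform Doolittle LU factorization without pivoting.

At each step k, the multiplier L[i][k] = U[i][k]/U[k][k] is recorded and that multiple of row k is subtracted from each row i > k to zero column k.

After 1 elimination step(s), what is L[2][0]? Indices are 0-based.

k=0: U[0][0]=3
  eliminate (1,0): mult=4, new row 1: (0, 3, 4); set L[1][0]=4
  eliminate (2,0): mult=1, new row 2: (0, 3, 0); set L[2][0]=1

L[2][0] = 1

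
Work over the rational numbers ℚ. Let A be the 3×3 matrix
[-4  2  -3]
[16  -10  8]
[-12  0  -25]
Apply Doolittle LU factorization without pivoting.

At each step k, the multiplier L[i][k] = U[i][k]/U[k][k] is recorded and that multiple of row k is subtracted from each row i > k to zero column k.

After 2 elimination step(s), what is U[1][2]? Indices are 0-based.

U[1][2] = -4

Step 1: pivot at (0,0) is -4.
  row1 ← row1 − (-4)·row0  ⇒  L[1][0]=-4, U row1=(0, -2, -4)
  row2 ← row2 − (3)·row0  ⇒  L[2][0]=3, U row2=(0, -6, -16)
Step 2: pivot at (1,1) is -2.
  row2 ← row2 − (3)·row1  ⇒  L[2][1]=3, U row2=(0, 0, -4)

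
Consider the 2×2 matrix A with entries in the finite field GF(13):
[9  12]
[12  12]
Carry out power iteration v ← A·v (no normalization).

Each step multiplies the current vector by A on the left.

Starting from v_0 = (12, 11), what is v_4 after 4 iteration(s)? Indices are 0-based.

v_4 = (3, 3)

v_0 = (12, 11).
v_1 = A·v_0 = (6, 3).
v_2 = A·v_1 = (12, 4).
v_3 = A·v_2 = (0, 10).
v_4 = A·v_3 = (3, 3).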